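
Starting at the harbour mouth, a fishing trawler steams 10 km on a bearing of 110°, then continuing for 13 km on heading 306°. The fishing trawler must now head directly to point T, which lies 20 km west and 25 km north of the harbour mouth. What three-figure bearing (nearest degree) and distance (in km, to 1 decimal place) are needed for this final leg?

Leg 1 (110°, 10 km): east 10 sin 110° = 9.40, north 10 cos 110° = -3.42
Leg 2 (306°, 13 km): east 13 sin 306° = -10.52, north 13 cos 306° = 7.64
Current position: (-1.12, 4.22). Target: (-20, 25). Remaining: Δeast = -18.88, Δnorth = 20.78.
Bearing = atan2(-18.88, 20.78) mod 360° = 317.74°; distance = √((-18.88)² + (20.78)²) = 28.075 km.

318°, 28.1 km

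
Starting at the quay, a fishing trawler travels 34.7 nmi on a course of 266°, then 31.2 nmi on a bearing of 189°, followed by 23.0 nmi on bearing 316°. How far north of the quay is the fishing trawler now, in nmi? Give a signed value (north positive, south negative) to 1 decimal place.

-16.7 nmi

Leg 1 (266°, 34.7 nmi): east 34.7 sin 266° = -34.62, north 34.7 cos 266° = -2.42
Leg 2 (189°, 31.2 nmi): east 31.2 sin 189° = -4.88, north 31.2 cos 189° = -30.82
Leg 3 (316°, 23.0 nmi): east 23.0 sin 316° = -15.98, north 23.0 cos 316° = 16.54
Net north component: -16.69 nmi.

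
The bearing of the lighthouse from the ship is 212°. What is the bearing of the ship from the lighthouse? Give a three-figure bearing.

032°

Back-bearing = 212° − 180° = 032°.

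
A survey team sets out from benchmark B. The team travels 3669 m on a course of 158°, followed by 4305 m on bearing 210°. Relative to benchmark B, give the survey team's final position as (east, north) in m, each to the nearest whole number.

Leg 1 (158°, 3669 m): east 3669 sin 158° = 1374.43, north 3669 cos 158° = -3401.84
Leg 2 (210°, 4305 m): east 4305 sin 210° = -2152.50, north 4305 cos 210° = -3728.24
Summing: -778.07 m east, -7130.08 m north → (-778, -7130).

(-778, -7130)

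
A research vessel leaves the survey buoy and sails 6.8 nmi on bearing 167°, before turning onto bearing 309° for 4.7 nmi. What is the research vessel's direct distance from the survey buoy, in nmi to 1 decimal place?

4.2 nmi

Leg 1 (167°, 6.8 nmi): east 6.8 sin 167° = 1.53, north 6.8 cos 167° = -6.63
Leg 2 (309°, 4.7 nmi): east 4.7 sin 309° = -3.65, north 4.7 cos 309° = 2.96
Net: -2.12 east, -3.67 north. Distance = √((-2.12)² + (-3.67)²) = 4.238 nmi.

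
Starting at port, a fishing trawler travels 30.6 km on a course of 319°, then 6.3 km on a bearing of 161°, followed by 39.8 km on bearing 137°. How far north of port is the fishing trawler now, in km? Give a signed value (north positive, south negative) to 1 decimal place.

Leg 1 (319°, 30.6 km): east 30.6 sin 319° = -20.08, north 30.6 cos 319° = 23.09
Leg 2 (161°, 6.3 km): east 6.3 sin 161° = 2.05, north 6.3 cos 161° = -5.96
Leg 3 (137°, 39.8 km): east 39.8 sin 137° = 27.14, north 39.8 cos 137° = -29.11
Net north component: -11.97 km.

-12.0 km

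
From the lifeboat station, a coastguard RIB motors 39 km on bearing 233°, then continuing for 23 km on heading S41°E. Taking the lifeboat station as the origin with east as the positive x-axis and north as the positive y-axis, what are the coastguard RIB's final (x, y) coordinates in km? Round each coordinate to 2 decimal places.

Leg 1 (233°, 39 km): east 39 sin 233° = -31.15, north 39 cos 233° = -23.47
Leg 2 (S41°E, 23 km): east 23 sin 139° = 15.09, north 23 cos 139° = -17.36
Summing: -16.06 km east, -40.83 km north → (-16.06, -40.83).

(-16.06, -40.83)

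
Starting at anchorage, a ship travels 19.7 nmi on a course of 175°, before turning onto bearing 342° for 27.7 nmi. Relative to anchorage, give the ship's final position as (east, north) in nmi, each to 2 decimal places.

Leg 1 (175°, 19.7 nmi): east 19.7 sin 175° = 1.72, north 19.7 cos 175° = -19.63
Leg 2 (342°, 27.7 nmi): east 27.7 sin 342° = -8.56, north 27.7 cos 342° = 26.34
Summing: -6.84 nmi east, 6.72 nmi north → (-6.84, 6.72).

(-6.84, 6.72)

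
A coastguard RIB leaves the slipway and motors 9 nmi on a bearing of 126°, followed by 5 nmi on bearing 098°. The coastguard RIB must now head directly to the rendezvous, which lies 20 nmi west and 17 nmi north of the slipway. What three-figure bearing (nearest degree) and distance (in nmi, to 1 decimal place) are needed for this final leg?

Leg 1 (126°, 9 nmi): east 9 sin 126° = 7.28, north 9 cos 126° = -5.29
Leg 2 (098°, 5 nmi): east 5 sin 98° = 4.95, north 5 cos 98° = -0.70
Current position: (12.23, -5.99). Target: (-20, 17). Remaining: Δeast = -32.23, Δnorth = 22.99.
Bearing = atan2(-32.23, 22.99) mod 360° = 305.49°; distance = √((-32.23)² + (22.99)²) = 39.589 nmi.

305°, 39.6 nmi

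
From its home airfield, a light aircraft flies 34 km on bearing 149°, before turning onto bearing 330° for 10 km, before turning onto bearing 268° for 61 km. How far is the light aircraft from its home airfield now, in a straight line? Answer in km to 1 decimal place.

53.5 km

Leg 1 (149°, 34 km): east 34 sin 149° = 17.51, north 34 cos 149° = -29.14
Leg 2 (330°, 10 km): east 10 sin 330° = -5.00, north 10 cos 330° = 8.66
Leg 3 (268°, 61 km): east 61 sin 268° = -60.96, north 61 cos 268° = -2.13
Net: -48.45 east, -22.61 north. Distance = √((-48.45)² + (-22.61)²) = 53.468 km.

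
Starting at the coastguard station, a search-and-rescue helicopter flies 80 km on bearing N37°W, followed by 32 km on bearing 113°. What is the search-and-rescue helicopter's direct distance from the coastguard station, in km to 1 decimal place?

Leg 1 (N37°W, 80 km): east 80 sin 323° = -48.15, north 80 cos 323° = 63.89
Leg 2 (113°, 32 km): east 32 sin 113° = 29.46, north 32 cos 113° = -12.50
Net: -18.69 east, 51.39 north. Distance = √((-18.69)² + (51.39)²) = 54.680 km.

54.7 km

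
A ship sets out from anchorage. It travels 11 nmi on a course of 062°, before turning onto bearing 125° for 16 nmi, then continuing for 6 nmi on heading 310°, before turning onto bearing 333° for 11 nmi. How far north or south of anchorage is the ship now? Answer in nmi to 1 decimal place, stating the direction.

9.6 nmi north

Leg 1 (062°, 11 nmi): east 11 sin 62° = 9.71, north 11 cos 62° = 5.16
Leg 2 (125°, 16 nmi): east 16 sin 125° = 13.11, north 16 cos 125° = -9.18
Leg 3 (310°, 6 nmi): east 6 sin 310° = -4.60, north 6 cos 310° = 3.86
Leg 4 (333°, 11 nmi): east 11 sin 333° = -4.99, north 11 cos 333° = 9.80
Net north component: 9.64 nmi.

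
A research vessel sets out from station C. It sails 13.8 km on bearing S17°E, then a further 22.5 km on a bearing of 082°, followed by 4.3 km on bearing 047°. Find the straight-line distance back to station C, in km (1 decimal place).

30.3 km

Leg 1 (S17°E, 13.8 km): east 13.8 sin 163° = 4.03, north 13.8 cos 163° = -13.20
Leg 2 (082°, 22.5 km): east 22.5 sin 82° = 22.28, north 22.5 cos 82° = 3.13
Leg 3 (047°, 4.3 km): east 4.3 sin 47° = 3.14, north 4.3 cos 47° = 2.93
Net: 29.46 east, -7.13 north. Distance = √((29.46)² + (-7.13)²) = 30.312 km.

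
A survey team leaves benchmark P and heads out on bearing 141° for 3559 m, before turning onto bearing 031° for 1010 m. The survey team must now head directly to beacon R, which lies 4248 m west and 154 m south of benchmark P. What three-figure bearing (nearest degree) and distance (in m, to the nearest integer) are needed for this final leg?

284°, 7222 m

Leg 1 (141°, 3559 m): east 3559 sin 141° = 2239.75, north 3559 cos 141° = -2765.86
Leg 2 (031°, 1010 m): east 1010 sin 31° = 520.19, north 1010 cos 31° = 865.74
Current position: (2759.94, -1900.12). Target: (-4248, -154). Remaining: Δeast = -7007.94, Δnorth = 1746.12.
Bearing = atan2(-7007.94, 1746.12) mod 360° = 283.99°; distance = √((-7007.94)² + (1746.12)²) = 7222.200 m.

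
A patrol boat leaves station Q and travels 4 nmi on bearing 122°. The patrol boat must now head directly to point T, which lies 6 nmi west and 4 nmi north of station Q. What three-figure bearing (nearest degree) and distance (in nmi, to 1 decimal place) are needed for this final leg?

303°, 11.2 nmi

Leg 1 (122°, 4 nmi): east 4 sin 122° = 3.39, north 4 cos 122° = -2.12
Current position: (3.39, -2.12). Target: (-6, 4). Remaining: Δeast = -9.39, Δnorth = 6.12.
Bearing = atan2(-9.39, 6.12) mod 360° = 303.09°; distance = √((-9.39)² + (6.12)²) = 11.210 nmi.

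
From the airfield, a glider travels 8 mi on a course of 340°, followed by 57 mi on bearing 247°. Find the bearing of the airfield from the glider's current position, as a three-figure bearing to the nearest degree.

075°

Leg 1 (340°, 8 mi): east 8 sin 340° = -2.74, north 8 cos 340° = 7.52
Leg 2 (247°, 57 mi): east 57 sin 247° = -52.47, north 57 cos 247° = -22.27
Net displacement: -55.20 east, -14.75 north. Direction back to start is (55.20, 14.75): bearing = atan2(55.20, 14.75) mod 360° = 75.04° ≈ 075°.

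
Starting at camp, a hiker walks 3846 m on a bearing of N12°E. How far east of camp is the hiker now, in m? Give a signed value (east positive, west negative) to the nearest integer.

Leg 1 (N12°E, 3846 m): east 3846 sin 12° = 799.63, north 3846 cos 12° = 3761.96
Net east component: 799.63 m.

800 m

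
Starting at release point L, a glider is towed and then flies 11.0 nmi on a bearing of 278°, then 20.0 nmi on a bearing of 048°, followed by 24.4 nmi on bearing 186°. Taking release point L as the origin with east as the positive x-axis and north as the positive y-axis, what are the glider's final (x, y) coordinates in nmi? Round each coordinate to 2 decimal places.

Leg 1 (278°, 11.0 nmi): east 11.0 sin 278° = -10.89, north 11.0 cos 278° = 1.53
Leg 2 (048°, 20.0 nmi): east 20.0 sin 48° = 14.86, north 20.0 cos 48° = 13.38
Leg 3 (186°, 24.4 nmi): east 24.4 sin 186° = -2.55, north 24.4 cos 186° = -24.27
Summing: 1.42 nmi east, -9.35 nmi north → (1.42, -9.35).

(1.42, -9.35)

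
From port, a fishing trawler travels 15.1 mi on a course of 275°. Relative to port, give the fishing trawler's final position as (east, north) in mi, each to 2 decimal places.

(-15.04, 1.32)

Leg 1 (275°, 15.1 mi): east 15.1 sin 275° = -15.04, north 15.1 cos 275° = 1.32
Summing: -15.04 mi east, 1.32 mi north → (-15.04, 1.32).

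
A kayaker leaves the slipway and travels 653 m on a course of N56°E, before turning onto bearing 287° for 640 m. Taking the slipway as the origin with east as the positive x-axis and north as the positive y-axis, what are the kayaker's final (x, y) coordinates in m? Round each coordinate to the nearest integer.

(-71, 552)

Leg 1 (N56°E, 653 m): east 653 sin 56° = 541.36, north 653 cos 56° = 365.15
Leg 2 (287°, 640 m): east 640 sin 287° = -612.04, north 640 cos 287° = 187.12
Summing: -70.67 m east, 552.27 m north → (-71, 552).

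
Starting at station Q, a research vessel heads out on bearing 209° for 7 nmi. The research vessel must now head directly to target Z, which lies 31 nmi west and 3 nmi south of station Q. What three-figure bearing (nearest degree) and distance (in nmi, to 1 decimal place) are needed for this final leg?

276°, 27.8 nmi

Leg 1 (209°, 7 nmi): east 7 sin 209° = -3.39, north 7 cos 209° = -6.12
Current position: (-3.39, -6.12). Target: (-31, -3). Remaining: Δeast = -27.61, Δnorth = 3.12.
Bearing = atan2(-27.61, 3.12) mod 360° = 276.45°; distance = √((-27.61)² + (3.12)²) = 27.782 nmi.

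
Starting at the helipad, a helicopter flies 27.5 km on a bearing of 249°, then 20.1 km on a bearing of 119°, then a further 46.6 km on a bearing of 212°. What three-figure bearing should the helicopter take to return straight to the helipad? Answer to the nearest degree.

Leg 1 (249°, 27.5 km): east 27.5 sin 249° = -25.67, north 27.5 cos 249° = -9.86
Leg 2 (119°, 20.1 km): east 20.1 sin 119° = 17.58, north 20.1 cos 119° = -9.74
Leg 3 (212°, 46.6 km): east 46.6 sin 212° = -24.69, north 46.6 cos 212° = -39.52
Net displacement: -32.79 east, -59.12 north. Direction back to start is (32.79, 59.12): bearing = atan2(32.79, 59.12) mod 360° = 29.01° ≈ 029°.

029°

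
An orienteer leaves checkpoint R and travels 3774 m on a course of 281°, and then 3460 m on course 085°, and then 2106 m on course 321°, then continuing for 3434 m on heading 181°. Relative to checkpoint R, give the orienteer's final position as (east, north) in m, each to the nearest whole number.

Leg 1 (281°, 3774 m): east 3774 sin 281° = -3704.66, north 3774 cos 281° = 720.11
Leg 2 (085°, 3460 m): east 3460 sin 85° = 3446.83, north 3460 cos 85° = 301.56
Leg 3 (321°, 2106 m): east 2106 sin 321° = -1325.35, north 2106 cos 321° = 1636.67
Leg 4 (181°, 3434 m): east 3434 sin 181° = -59.93, north 3434 cos 181° = -3433.48
Summing: -1643.11 m east, -775.14 m north → (-1643, -775).

(-1643, -775)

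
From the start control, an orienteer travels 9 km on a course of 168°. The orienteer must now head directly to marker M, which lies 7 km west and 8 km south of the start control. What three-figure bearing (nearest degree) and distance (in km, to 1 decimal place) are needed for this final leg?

Leg 1 (168°, 9 km): east 9 sin 168° = 1.87, north 9 cos 168° = -8.80
Current position: (1.87, -8.80). Target: (-7, -8). Remaining: Δeast = -8.87, Δnorth = 0.80.
Bearing = atan2(-8.87, 0.80) mod 360° = 275.17°; distance = √((-8.87)² + (0.80)²) = 8.908 km.

275°, 8.9 km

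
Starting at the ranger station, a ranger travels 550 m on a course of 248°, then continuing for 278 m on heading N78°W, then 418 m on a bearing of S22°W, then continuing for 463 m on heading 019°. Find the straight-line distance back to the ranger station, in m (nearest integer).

Leg 1 (248°, 550 m): east 550 sin 248° = -509.95, north 550 cos 248° = -206.03
Leg 2 (N78°W, 278 m): east 278 sin 282° = -271.93, north 278 cos 282° = 57.80
Leg 3 (S22°W, 418 m): east 418 sin 202° = -156.59, north 418 cos 202° = -387.56
Leg 4 (019°, 463 m): east 463 sin 19° = 150.74, north 463 cos 19° = 437.78
Net: -787.72 east, -98.02 north. Distance = √((-787.72)² + (-98.02)²) = 793.799 m.

794 m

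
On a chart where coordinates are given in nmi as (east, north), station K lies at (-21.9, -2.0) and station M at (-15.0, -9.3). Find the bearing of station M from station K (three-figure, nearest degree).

Δeast = -15.0 − -21.9 = 6.90; Δnorth = -9.3 − -2.0 = -7.30.
Bearing = atan2(Δeast, Δnorth) mod 360° = 136.61° ≈ 137°.

137°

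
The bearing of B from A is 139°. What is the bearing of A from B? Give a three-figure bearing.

319°

Back-bearing = 139° + 180° = 319°.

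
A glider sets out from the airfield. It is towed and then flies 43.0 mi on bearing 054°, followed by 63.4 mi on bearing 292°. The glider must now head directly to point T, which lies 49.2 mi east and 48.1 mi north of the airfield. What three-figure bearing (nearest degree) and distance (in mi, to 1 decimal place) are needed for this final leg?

091°, 73.2 mi

Leg 1 (054°, 43.0 mi): east 43.0 sin 54° = 34.79, north 43.0 cos 54° = 25.27
Leg 2 (292°, 63.4 mi): east 63.4 sin 292° = -58.78, north 63.4 cos 292° = 23.75
Current position: (-24.00, 49.02). Target: (49.2, 48.1). Remaining: Δeast = 73.20, Δnorth = -0.92.
Bearing = atan2(73.20, -0.92) mod 360° = 90.72°; distance = √((73.20)² + (-0.92)²) = 73.202 mi.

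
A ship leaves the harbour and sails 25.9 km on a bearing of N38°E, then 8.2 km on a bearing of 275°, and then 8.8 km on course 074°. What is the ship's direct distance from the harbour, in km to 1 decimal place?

28.6 km

Leg 1 (N38°E, 25.9 km): east 25.9 sin 38° = 15.95, north 25.9 cos 38° = 20.41
Leg 2 (275°, 8.2 km): east 8.2 sin 275° = -8.17, north 8.2 cos 275° = 0.71
Leg 3 (074°, 8.8 km): east 8.8 sin 74° = 8.46, north 8.8 cos 74° = 2.43
Net: 16.24 east, 23.55 north. Distance = √((16.24)² + (23.55)²) = 28.604 km.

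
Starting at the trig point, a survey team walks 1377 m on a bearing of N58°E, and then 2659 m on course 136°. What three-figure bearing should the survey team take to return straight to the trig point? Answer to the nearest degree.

291°

Leg 1 (N58°E, 1377 m): east 1377 sin 58° = 1167.76, north 1377 cos 58° = 729.70
Leg 2 (136°, 2659 m): east 2659 sin 136° = 1847.10, north 2659 cos 136° = -1912.72
Net displacement: 3014.86 east, -1183.03 north. Direction back to start is (-3014.86, 1183.03): bearing = atan2(-3014.86, 1183.03) mod 360° = 291.42° ≈ 291°.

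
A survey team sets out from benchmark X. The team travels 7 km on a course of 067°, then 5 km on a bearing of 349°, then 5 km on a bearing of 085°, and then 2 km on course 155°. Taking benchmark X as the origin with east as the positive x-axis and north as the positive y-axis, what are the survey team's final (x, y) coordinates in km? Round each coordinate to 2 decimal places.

(11.32, 6.27)

Leg 1 (067°, 7 km): east 7 sin 67° = 6.44, north 7 cos 67° = 2.74
Leg 2 (349°, 5 km): east 5 sin 349° = -0.95, north 5 cos 349° = 4.91
Leg 3 (085°, 5 km): east 5 sin 85° = 4.98, north 5 cos 85° = 0.44
Leg 4 (155°, 2 km): east 2 sin 155° = 0.85, north 2 cos 155° = -1.81
Summing: 11.32 km east, 6.27 km north → (11.32, 6.27).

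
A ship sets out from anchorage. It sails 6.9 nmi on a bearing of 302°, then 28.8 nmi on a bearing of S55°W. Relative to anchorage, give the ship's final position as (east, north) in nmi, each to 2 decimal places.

Leg 1 (302°, 6.9 nmi): east 6.9 sin 302° = -5.85, north 6.9 cos 302° = 3.66
Leg 2 (S55°W, 28.8 nmi): east 28.8 sin 235° = -23.59, north 28.8 cos 235° = -16.52
Summing: -29.44 nmi east, -12.86 nmi north → (-29.44, -12.86).

(-29.44, -12.86)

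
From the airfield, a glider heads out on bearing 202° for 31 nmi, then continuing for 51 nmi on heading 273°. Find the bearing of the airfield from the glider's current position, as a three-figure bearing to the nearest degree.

067°

Leg 1 (202°, 31 nmi): east 31 sin 202° = -11.61, north 31 cos 202° = -28.74
Leg 2 (273°, 51 nmi): east 51 sin 273° = -50.93, north 51 cos 273° = 2.67
Net displacement: -62.54 east, -26.07 north. Direction back to start is (62.54, 26.07): bearing = atan2(62.54, 26.07) mod 360° = 67.37° ≈ 067°.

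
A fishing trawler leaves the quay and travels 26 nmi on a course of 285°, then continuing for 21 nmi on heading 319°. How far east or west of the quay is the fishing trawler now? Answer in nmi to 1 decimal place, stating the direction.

38.9 nmi west

Leg 1 (285°, 26 nmi): east 26 sin 285° = -25.11, north 26 cos 285° = 6.73
Leg 2 (319°, 21 nmi): east 21 sin 319° = -13.78, north 21 cos 319° = 15.85
Net east component: -38.89 nmi.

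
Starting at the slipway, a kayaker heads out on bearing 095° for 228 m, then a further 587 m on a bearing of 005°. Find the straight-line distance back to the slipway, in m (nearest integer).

630 m

Leg 1 (095°, 228 m): east 228 sin 95° = 227.13, north 228 cos 95° = -19.87
Leg 2 (005°, 587 m): east 587 sin 5° = 51.16, north 587 cos 5° = 584.77
Net: 278.29 east, 564.89 north. Distance = √((278.29)² + (564.89)²) = 629.725 m.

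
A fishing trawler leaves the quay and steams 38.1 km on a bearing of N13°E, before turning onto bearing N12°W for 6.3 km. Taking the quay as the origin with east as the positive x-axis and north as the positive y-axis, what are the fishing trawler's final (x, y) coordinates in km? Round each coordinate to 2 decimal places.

Leg 1 (N13°E, 38.1 km): east 38.1 sin 13° = 8.57, north 38.1 cos 13° = 37.12
Leg 2 (N12°W, 6.3 km): east 6.3 sin 348° = -1.31, north 6.3 cos 348° = 6.16
Summing: 7.26 km east, 43.29 km north → (7.26, 43.29).

(7.26, 43.29)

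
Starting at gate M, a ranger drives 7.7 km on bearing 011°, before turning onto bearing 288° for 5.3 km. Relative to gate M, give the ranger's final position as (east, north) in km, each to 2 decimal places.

(-3.57, 9.20)

Leg 1 (011°, 7.7 km): east 7.7 sin 11° = 1.47, north 7.7 cos 11° = 7.56
Leg 2 (288°, 5.3 km): east 5.3 sin 288° = -5.04, north 5.3 cos 288° = 1.64
Summing: -3.57 km east, 9.20 km north → (-3.57, 9.20).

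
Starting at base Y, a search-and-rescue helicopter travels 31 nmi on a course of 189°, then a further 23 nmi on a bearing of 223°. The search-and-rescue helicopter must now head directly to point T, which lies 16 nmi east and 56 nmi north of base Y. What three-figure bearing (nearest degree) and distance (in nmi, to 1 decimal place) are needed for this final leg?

019°, 109.7 nmi

Leg 1 (189°, 31 nmi): east 31 sin 189° = -4.85, north 31 cos 189° = -30.62
Leg 2 (223°, 23 nmi): east 23 sin 223° = -15.69, north 23 cos 223° = -16.82
Current position: (-20.54, -47.44). Target: (16, 56). Remaining: Δeast = 36.54, Δnorth = 103.44.
Bearing = atan2(36.54, 103.44) mod 360° = 19.45°; distance = √((36.54)² + (103.44)²) = 109.702 nmi.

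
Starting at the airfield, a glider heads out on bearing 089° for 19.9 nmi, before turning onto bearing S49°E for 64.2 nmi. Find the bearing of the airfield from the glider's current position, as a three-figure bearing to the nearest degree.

301°

Leg 1 (089°, 19.9 nmi): east 19.9 sin 89° = 19.90, north 19.9 cos 89° = 0.35
Leg 2 (S49°E, 64.2 nmi): east 64.2 sin 131° = 48.45, north 64.2 cos 131° = -42.12
Net displacement: 68.35 east, -41.77 north. Direction back to start is (-68.35, 41.77): bearing = atan2(-68.35, 41.77) mod 360° = 301.43° ≈ 301°.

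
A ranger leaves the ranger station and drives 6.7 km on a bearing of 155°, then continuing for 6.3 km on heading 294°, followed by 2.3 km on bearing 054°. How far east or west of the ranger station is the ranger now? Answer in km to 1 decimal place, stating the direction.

1.1 km west

Leg 1 (155°, 6.7 km): east 6.7 sin 155° = 2.83, north 6.7 cos 155° = -6.07
Leg 2 (294°, 6.3 km): east 6.3 sin 294° = -5.76, north 6.3 cos 294° = 2.56
Leg 3 (054°, 2.3 km): east 2.3 sin 54° = 1.86, north 2.3 cos 54° = 1.35
Net east component: -1.06 km.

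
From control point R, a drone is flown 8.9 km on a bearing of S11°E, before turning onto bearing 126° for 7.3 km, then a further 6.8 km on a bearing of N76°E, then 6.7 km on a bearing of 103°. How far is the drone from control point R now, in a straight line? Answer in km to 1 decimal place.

Leg 1 (S11°E, 8.9 km): east 8.9 sin 169° = 1.70, north 8.9 cos 169° = -8.74
Leg 2 (126°, 7.3 km): east 7.3 sin 126° = 5.91, north 7.3 cos 126° = -4.29
Leg 3 (N76°E, 6.8 km): east 6.8 sin 76° = 6.60, north 6.8 cos 76° = 1.65
Leg 4 (103°, 6.7 km): east 6.7 sin 103° = 6.53, north 6.7 cos 103° = -1.51
Net: 20.73 east, -12.89 north. Distance = √((20.73)² + (-12.89)²) = 24.411 km.

24.4 km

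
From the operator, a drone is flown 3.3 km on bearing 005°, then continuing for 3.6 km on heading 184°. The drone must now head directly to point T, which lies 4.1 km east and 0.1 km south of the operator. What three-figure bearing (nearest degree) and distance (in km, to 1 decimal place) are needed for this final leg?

087°, 4.1 km

Leg 1 (005°, 3.3 km): east 3.3 sin 5° = 0.29, north 3.3 cos 5° = 3.29
Leg 2 (184°, 3.6 km): east 3.6 sin 184° = -0.25, north 3.6 cos 184° = -3.59
Current position: (0.04, -0.30). Target: (4.1, -0.1). Remaining: Δeast = 4.06, Δnorth = 0.20.
Bearing = atan2(4.06, 0.20) mod 360° = 87.13°; distance = √((4.06)² + (0.20)²) = 4.069 km.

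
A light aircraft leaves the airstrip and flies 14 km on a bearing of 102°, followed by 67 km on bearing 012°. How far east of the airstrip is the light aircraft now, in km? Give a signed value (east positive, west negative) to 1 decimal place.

27.6 km

Leg 1 (102°, 14 km): east 14 sin 102° = 13.69, north 14 cos 102° = -2.91
Leg 2 (012°, 67 km): east 67 sin 12° = 13.93, north 67 cos 12° = 65.54
Net east component: 27.62 km.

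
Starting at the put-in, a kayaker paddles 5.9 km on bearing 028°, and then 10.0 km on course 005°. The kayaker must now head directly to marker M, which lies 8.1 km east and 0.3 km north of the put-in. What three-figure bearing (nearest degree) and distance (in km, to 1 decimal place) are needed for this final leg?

Leg 1 (028°, 5.9 km): east 5.9 sin 28° = 2.77, north 5.9 cos 28° = 5.21
Leg 2 (005°, 10.0 km): east 10.0 sin 5° = 0.87, north 10.0 cos 5° = 9.96
Current position: (3.64, 15.17). Target: (8.1, 0.3). Remaining: Δeast = 4.46, Δnorth = -14.87.
Bearing = atan2(4.46, -14.87) mod 360° = 163.31°; distance = √((4.46)² + (-14.87)²) = 15.525 km.

163°, 15.5 km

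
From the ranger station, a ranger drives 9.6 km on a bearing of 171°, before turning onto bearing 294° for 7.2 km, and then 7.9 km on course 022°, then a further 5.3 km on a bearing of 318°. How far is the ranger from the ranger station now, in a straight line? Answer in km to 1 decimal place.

Leg 1 (171°, 9.6 km): east 9.6 sin 171° = 1.50, north 9.6 cos 171° = -9.48
Leg 2 (294°, 7.2 km): east 7.2 sin 294° = -6.58, north 7.2 cos 294° = 2.93
Leg 3 (022°, 7.9 km): east 7.9 sin 22° = 2.96, north 7.9 cos 22° = 7.32
Leg 4 (318°, 5.3 km): east 5.3 sin 318° = -3.55, north 5.3 cos 318° = 3.94
Net: -5.66 east, 4.71 north. Distance = √((-5.66)² + (4.71)²) = 7.366 km.

7.4 km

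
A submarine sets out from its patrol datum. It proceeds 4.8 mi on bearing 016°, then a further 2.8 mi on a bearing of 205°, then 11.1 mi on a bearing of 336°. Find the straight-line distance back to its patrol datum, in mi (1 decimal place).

13.0 mi

Leg 1 (016°, 4.8 mi): east 4.8 sin 16° = 1.32, north 4.8 cos 16° = 4.61
Leg 2 (205°, 2.8 mi): east 2.8 sin 205° = -1.18, north 2.8 cos 205° = -2.54
Leg 3 (336°, 11.1 mi): east 11.1 sin 336° = -4.51, north 11.1 cos 336° = 10.14
Net: -4.38 east, 12.22 north. Distance = √((-4.38)² + (12.22)²) = 12.977 mi.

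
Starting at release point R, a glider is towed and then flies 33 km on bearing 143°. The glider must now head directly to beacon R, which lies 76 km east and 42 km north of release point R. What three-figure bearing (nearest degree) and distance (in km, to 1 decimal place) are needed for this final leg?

039°, 88.5 km

Leg 1 (143°, 33 km): east 33 sin 143° = 19.86, north 33 cos 143° = -26.35
Current position: (19.86, -26.35). Target: (76, 42). Remaining: Δeast = 56.14, Δnorth = 68.35.
Bearing = atan2(56.14, 68.35) mod 360° = 39.40°; distance = √((56.14)² + (68.35)²) = 88.454 km.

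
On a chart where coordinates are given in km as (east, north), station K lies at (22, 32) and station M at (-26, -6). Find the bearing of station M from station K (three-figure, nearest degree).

Δeast = -26 − 22 = -48.00; Δnorth = -6 − 32 = -38.00.
Bearing = atan2(Δeast, Δnorth) mod 360° = 231.63° ≈ 232°.

232°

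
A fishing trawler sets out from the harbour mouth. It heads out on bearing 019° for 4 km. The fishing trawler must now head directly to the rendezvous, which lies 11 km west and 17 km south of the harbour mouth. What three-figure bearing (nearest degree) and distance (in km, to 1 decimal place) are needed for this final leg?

211°, 24.2 km

Leg 1 (019°, 4 km): east 4 sin 19° = 1.30, north 4 cos 19° = 3.78
Current position: (1.30, 3.78). Target: (-11, -17). Remaining: Δeast = -12.30, Δnorth = -20.78.
Bearing = atan2(-12.30, -20.78) mod 360° = 210.62°; distance = √((-12.30)² + (-20.78)²) = 24.150 km.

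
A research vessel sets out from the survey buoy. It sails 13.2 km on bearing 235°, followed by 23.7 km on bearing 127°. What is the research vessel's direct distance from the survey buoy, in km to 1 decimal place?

Leg 1 (235°, 13.2 km): east 13.2 sin 235° = -10.81, north 13.2 cos 235° = -7.57
Leg 2 (127°, 23.7 km): east 23.7 sin 127° = 18.93, north 23.7 cos 127° = -14.26
Net: 8.11 east, -21.83 north. Distance = √((8.11)² + (-21.83)²) = 23.293 km.

23.3 km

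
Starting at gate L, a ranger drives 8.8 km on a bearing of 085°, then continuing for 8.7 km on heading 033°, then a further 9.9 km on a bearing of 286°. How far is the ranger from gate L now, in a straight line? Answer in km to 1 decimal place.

Leg 1 (085°, 8.8 km): east 8.8 sin 85° = 8.77, north 8.8 cos 85° = 0.77
Leg 2 (033°, 8.7 km): east 8.7 sin 33° = 4.74, north 8.7 cos 33° = 7.30
Leg 3 (286°, 9.9 km): east 9.9 sin 286° = -9.52, north 9.9 cos 286° = 2.73
Net: 3.99 east, 10.79 north. Distance = √((3.99)² + (10.79)²) = 11.506 km.

11.5 km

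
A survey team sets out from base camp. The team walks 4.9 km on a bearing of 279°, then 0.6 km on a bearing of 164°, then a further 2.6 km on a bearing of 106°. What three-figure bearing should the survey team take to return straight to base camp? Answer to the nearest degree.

076°

Leg 1 (279°, 4.9 km): east 4.9 sin 279° = -4.84, north 4.9 cos 279° = 0.77
Leg 2 (164°, 0.6 km): east 0.6 sin 164° = 0.17, north 0.6 cos 164° = -0.58
Leg 3 (106°, 2.6 km): east 2.6 sin 106° = 2.50, north 2.6 cos 106° = -0.72
Net displacement: -2.18 east, -0.53 north. Direction back to start is (2.18, 0.53): bearing = atan2(2.18, 0.53) mod 360° = 76.38° ≈ 076°.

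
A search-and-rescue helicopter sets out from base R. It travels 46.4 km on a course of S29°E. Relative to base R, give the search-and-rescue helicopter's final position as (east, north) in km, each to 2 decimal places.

(22.50, -40.58)

Leg 1 (S29°E, 46.4 km): east 46.4 sin 151° = 22.50, north 46.4 cos 151° = -40.58
Summing: 22.50 km east, -40.58 km north → (22.50, -40.58).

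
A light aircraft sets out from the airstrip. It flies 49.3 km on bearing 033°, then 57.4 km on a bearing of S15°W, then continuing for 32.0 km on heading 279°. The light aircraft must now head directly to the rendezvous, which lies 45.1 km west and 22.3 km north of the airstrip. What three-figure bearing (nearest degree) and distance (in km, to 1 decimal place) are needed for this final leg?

321°, 40.4 km

Leg 1 (033°, 49.3 km): east 49.3 sin 33° = 26.85, north 49.3 cos 33° = 41.35
Leg 2 (S15°W, 57.4 km): east 57.4 sin 195° = -14.86, north 57.4 cos 195° = -55.44
Leg 3 (279°, 32.0 km): east 32.0 sin 279° = -31.61, north 32.0 cos 279° = 5.01
Current position: (-19.61, -9.09). Target: (-45.1, 22.3). Remaining: Δeast = -25.49, Δnorth = 31.39.
Bearing = atan2(-25.49, 31.39) mod 360° = 320.93°; distance = √((-25.49)² + (31.39)²) = 40.436 km.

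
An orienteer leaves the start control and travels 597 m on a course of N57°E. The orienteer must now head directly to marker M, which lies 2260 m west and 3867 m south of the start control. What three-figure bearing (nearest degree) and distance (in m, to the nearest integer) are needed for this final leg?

Leg 1 (N57°E, 597 m): east 597 sin 57° = 500.69, north 597 cos 57° = 325.15
Current position: (500.69, 325.15). Target: (-2260, -3867). Remaining: Δeast = -2760.69, Δnorth = -4192.15.
Bearing = atan2(-2760.69, -4192.15) mod 360° = 213.37°; distance = √((-2760.69)² + (-4192.15)²) = 5019.513 m.

213°, 5020 m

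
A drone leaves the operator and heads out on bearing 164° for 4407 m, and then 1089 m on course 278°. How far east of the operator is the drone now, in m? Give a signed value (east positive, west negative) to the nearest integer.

136 m

Leg 1 (164°, 4407 m): east 4407 sin 164° = 1214.73, north 4407 cos 164° = -4236.28
Leg 2 (278°, 1089 m): east 1089 sin 278° = -1078.40, north 1089 cos 278° = 151.56
Net east component: 136.33 m.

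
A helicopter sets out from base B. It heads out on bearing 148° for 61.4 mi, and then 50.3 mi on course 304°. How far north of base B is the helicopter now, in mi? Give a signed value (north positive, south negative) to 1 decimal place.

Leg 1 (148°, 61.4 mi): east 61.4 sin 148° = 32.54, north 61.4 cos 148° = -52.07
Leg 2 (304°, 50.3 mi): east 50.3 sin 304° = -41.70, north 50.3 cos 304° = 28.13
Net north component: -23.94 mi.

-23.9 mi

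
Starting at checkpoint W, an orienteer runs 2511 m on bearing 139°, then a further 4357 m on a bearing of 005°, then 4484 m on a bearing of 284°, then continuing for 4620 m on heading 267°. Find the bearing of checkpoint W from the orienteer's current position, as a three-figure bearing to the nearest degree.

Leg 1 (139°, 2511 m): east 2511 sin 139° = 1647.36, north 2511 cos 139° = -1895.08
Leg 2 (005°, 4357 m): east 4357 sin 5° = 379.74, north 4357 cos 5° = 4340.42
Leg 3 (284°, 4484 m): east 4484 sin 284° = -4350.81, north 4484 cos 284° = 1084.78
Leg 4 (267°, 4620 m): east 4620 sin 267° = -4613.67, north 4620 cos 267° = -241.79
Net displacement: -6937.37 east, 3288.33 north. Direction back to start is (6937.37, -3288.33): bearing = atan2(6937.37, -3288.33) mod 360° = 115.36° ≈ 115°.

115°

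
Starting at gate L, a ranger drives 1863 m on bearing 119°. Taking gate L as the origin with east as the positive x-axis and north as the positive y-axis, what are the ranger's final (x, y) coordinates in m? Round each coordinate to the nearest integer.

(1629, -903)

Leg 1 (119°, 1863 m): east 1863 sin 119° = 1629.42, north 1863 cos 119° = -903.20
Summing: 1629.42 m east, -903.20 m north → (1629, -903).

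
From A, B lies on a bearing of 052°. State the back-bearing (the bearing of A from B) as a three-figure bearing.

232°

Back-bearing = 052° + 180° = 232°.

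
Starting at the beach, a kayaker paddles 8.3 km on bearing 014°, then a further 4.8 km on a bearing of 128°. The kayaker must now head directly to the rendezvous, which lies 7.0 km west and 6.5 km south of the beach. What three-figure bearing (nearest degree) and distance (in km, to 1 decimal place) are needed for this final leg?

228°, 17.3 km

Leg 1 (014°, 8.3 km): east 8.3 sin 14° = 2.01, north 8.3 cos 14° = 8.05
Leg 2 (128°, 4.8 km): east 4.8 sin 128° = 3.78, north 4.8 cos 128° = -2.96
Current position: (5.79, 5.10). Target: (-7.0, -6.5). Remaining: Δeast = -12.79, Δnorth = -11.60.
Bearing = atan2(-12.79, -11.60) mod 360° = 227.80°; distance = √((-12.79)² + (-11.60)²) = 17.266 km.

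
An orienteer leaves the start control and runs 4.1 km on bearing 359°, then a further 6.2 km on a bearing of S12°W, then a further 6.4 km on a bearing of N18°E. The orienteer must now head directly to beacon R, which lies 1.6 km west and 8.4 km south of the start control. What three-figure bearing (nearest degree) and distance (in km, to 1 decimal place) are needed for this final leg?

Leg 1 (359°, 4.1 km): east 4.1 sin 359° = -0.07, north 4.1 cos 359° = 4.10
Leg 2 (S12°W, 6.2 km): east 6.2 sin 192° = -1.29, north 6.2 cos 192° = -6.06
Leg 3 (N18°E, 6.4 km): east 6.4 sin 18° = 1.98, north 6.4 cos 18° = 6.09
Current position: (0.62, 4.12). Target: (-1.6, -8.4). Remaining: Δeast = -2.22, Δnorth = -12.52.
Bearing = atan2(-2.22, -12.52) mod 360° = 190.04°; distance = √((-2.22)² + (-12.52)²) = 12.716 km.

190°, 12.7 km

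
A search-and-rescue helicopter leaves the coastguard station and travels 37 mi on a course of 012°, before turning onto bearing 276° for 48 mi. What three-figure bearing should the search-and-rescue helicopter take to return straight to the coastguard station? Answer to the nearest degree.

136°

Leg 1 (012°, 37 mi): east 37 sin 12° = 7.69, north 37 cos 12° = 36.19
Leg 2 (276°, 48 mi): east 48 sin 276° = -47.74, north 48 cos 276° = 5.02
Net displacement: -40.04 east, 41.21 north. Direction back to start is (40.04, -41.21): bearing = atan2(40.04, -41.21) mod 360° = 135.82° ≈ 136°.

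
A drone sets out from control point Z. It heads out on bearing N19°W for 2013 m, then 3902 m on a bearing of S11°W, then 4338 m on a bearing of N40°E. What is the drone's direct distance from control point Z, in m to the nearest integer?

1969 m

Leg 1 (N19°W, 2013 m): east 2013 sin 341° = -655.37, north 2013 cos 341° = 1903.33
Leg 2 (S11°W, 3902 m): east 3902 sin 191° = -744.54, north 3902 cos 191° = -3830.31
Leg 3 (N40°E, 4338 m): east 4338 sin 40° = 2788.41, north 4338 cos 40° = 3323.10
Net: 1388.51 east, 1396.12 north. Distance = √((1388.51)² + (1396.12)²) = 1969.036 m.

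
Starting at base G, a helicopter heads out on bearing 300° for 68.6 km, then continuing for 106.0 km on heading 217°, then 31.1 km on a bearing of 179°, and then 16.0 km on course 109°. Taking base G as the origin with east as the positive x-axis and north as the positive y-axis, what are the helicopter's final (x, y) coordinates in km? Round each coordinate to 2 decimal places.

(-107.53, -86.66)

Leg 1 (300°, 68.6 km): east 68.6 sin 300° = -59.41, north 68.6 cos 300° = 34.30
Leg 2 (217°, 106.0 km): east 106.0 sin 217° = -63.79, north 106.0 cos 217° = -84.66
Leg 3 (179°, 31.1 km): east 31.1 sin 179° = 0.54, north 31.1 cos 179° = -31.10
Leg 4 (109°, 16.0 km): east 16.0 sin 109° = 15.13, north 16.0 cos 109° = -5.21
Summing: -107.53 km east, -86.66 km north → (-107.53, -86.66).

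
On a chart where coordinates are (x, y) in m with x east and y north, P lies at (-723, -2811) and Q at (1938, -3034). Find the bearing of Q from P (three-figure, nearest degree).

Δeast = 1938 − -723 = 2661.00; Δnorth = -3034 − -2811 = -223.00.
Bearing = atan2(Δeast, Δnorth) mod 360° = 94.79° ≈ 095°.

095°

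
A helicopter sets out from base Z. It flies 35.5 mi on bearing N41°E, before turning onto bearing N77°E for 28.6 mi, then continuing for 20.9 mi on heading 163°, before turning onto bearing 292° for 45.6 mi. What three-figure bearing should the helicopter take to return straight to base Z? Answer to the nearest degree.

Leg 1 (N41°E, 35.5 mi): east 35.5 sin 41° = 23.29, north 35.5 cos 41° = 26.79
Leg 2 (N77°E, 28.6 mi): east 28.6 sin 77° = 27.87, north 28.6 cos 77° = 6.43
Leg 3 (163°, 20.9 mi): east 20.9 sin 163° = 6.11, north 20.9 cos 163° = -19.99
Leg 4 (292°, 45.6 mi): east 45.6 sin 292° = -42.28, north 45.6 cos 292° = 17.08
Net displacement: 14.99 east, 30.32 north. Direction back to start is (-14.99, -30.32): bearing = atan2(-14.99, -30.32) mod 360° = 206.30° ≈ 206°.

206°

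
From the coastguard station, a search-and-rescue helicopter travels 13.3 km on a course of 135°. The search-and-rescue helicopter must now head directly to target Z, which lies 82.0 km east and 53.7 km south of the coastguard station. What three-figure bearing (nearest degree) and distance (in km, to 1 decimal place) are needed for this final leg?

121°, 85.0 km

Leg 1 (135°, 13.3 km): east 13.3 sin 135° = 9.40, north 13.3 cos 135° = -9.40
Current position: (9.40, -9.40). Target: (82.0, -53.7). Remaining: Δeast = 72.60, Δnorth = -44.30.
Bearing = atan2(72.60, -44.30) mod 360° = 121.39°; distance = √((72.60)² + (-44.30)²) = 85.042 km.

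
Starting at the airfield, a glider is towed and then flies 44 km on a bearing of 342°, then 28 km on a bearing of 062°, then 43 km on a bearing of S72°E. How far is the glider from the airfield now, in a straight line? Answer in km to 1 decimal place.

66.7 km

Leg 1 (342°, 44 km): east 44 sin 342° = -13.60, north 44 cos 342° = 41.85
Leg 2 (062°, 28 km): east 28 sin 62° = 24.72, north 28 cos 62° = 13.15
Leg 3 (S72°E, 43 km): east 43 sin 108° = 40.90, north 43 cos 108° = -13.29
Net: 52.02 east, 41.70 north. Distance = √((52.02)² + (41.70)²) = 66.674 km.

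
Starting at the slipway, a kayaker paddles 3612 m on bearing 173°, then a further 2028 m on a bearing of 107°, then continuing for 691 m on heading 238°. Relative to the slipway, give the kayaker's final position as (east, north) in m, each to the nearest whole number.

(1794, -4544)

Leg 1 (173°, 3612 m): east 3612 sin 173° = 440.19, north 3612 cos 173° = -3585.08
Leg 2 (107°, 2028 m): east 2028 sin 107° = 1939.39, north 2028 cos 107° = -592.93
Leg 3 (238°, 691 m): east 691 sin 238° = -586.00, north 691 cos 238° = -366.17
Summing: 1793.58 m east, -4544.18 m north → (1794, -4544).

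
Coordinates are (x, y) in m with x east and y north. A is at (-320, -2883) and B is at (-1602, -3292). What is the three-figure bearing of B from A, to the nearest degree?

252°

Δeast = -1602 − -320 = -1282.00; Δnorth = -3292 − -2883 = -409.00.
Bearing = atan2(Δeast, Δnorth) mod 360° = 252.31° ≈ 252°.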